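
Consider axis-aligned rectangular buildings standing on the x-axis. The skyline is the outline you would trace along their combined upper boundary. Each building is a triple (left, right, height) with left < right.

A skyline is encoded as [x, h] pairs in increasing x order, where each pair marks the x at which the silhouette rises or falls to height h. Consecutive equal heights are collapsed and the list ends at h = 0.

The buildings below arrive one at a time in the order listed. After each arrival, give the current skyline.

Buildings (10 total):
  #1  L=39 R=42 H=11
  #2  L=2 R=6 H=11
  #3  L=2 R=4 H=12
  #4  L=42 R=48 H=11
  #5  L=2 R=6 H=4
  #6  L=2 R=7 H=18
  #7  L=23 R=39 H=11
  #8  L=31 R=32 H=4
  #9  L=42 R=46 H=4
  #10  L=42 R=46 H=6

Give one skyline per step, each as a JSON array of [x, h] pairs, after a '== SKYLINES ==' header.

== SKYLINES ==
[[39,11],[42,0]]
[[2,11],[6,0],[39,11],[42,0]]
[[2,12],[4,11],[6,0],[39,11],[42,0]]
[[2,12],[4,11],[6,0],[39,11],[48,0]]
[[2,12],[4,11],[6,0],[39,11],[48,0]]
[[2,18],[7,0],[39,11],[48,0]]
[[2,18],[7,0],[23,11],[48,0]]
[[2,18],[7,0],[23,11],[48,0]]
[[2,18],[7,0],[23,11],[48,0]]
[[2,18],[7,0],[23,11],[48,0]]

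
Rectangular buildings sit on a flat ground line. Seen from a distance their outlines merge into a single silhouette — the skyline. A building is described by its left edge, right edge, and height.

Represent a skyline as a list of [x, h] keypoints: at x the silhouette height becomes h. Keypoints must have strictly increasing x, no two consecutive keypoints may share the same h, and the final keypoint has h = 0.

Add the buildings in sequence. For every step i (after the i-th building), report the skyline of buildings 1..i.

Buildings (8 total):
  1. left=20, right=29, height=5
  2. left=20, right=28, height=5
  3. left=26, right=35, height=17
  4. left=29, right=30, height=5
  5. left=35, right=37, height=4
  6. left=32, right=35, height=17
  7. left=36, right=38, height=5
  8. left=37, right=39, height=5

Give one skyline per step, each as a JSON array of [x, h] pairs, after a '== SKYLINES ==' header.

== SKYLINES ==
[[20,5],[29,0]]
[[20,5],[29,0]]
[[20,5],[26,17],[35,0]]
[[20,5],[26,17],[35,0]]
[[20,5],[26,17],[35,4],[37,0]]
[[20,5],[26,17],[35,4],[37,0]]
[[20,5],[26,17],[35,4],[36,5],[38,0]]
[[20,5],[26,17],[35,4],[36,5],[39,0]]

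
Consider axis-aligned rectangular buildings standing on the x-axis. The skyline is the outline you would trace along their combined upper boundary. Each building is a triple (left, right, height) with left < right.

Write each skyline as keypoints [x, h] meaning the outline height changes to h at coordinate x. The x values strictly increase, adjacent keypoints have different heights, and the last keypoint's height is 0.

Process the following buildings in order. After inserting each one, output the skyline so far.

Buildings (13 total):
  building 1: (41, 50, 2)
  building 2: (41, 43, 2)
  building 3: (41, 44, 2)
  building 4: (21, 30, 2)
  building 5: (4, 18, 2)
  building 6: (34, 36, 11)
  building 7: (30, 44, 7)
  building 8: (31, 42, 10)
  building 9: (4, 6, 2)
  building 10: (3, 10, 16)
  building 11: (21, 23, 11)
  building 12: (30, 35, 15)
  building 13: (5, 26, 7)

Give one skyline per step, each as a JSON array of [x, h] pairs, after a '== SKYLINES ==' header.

== SKYLINES ==
[[41,2],[50,0]]
[[41,2],[50,0]]
[[41,2],[50,0]]
[[21,2],[30,0],[41,2],[50,0]]
[[4,2],[18,0],[21,2],[30,0],[41,2],[50,0]]
[[4,2],[18,0],[21,2],[30,0],[34,11],[36,0],[41,2],[50,0]]
[[4,2],[18,0],[21,2],[30,7],[34,11],[36,7],[44,2],[50,0]]
[[4,2],[18,0],[21,2],[30,7],[31,10],[34,11],[36,10],[42,7],[44,2],[50,0]]
[[4,2],[18,0],[21,2],[30,7],[31,10],[34,11],[36,10],[42,7],[44,2],[50,0]]
[[3,16],[10,2],[18,0],[21,2],[30,7],[31,10],[34,11],[36,10],[42,7],[44,2],[50,0]]
[[3,16],[10,2],[18,0],[21,11],[23,2],[30,7],[31,10],[34,11],[36,10],[42,7],[44,2],[50,0]]
[[3,16],[10,2],[18,0],[21,11],[23,2],[30,15],[35,11],[36,10],[42,7],[44,2],[50,0]]
[[3,16],[10,7],[21,11],[23,7],[26,2],[30,15],[35,11],[36,10],[42,7],[44,2],[50,0]]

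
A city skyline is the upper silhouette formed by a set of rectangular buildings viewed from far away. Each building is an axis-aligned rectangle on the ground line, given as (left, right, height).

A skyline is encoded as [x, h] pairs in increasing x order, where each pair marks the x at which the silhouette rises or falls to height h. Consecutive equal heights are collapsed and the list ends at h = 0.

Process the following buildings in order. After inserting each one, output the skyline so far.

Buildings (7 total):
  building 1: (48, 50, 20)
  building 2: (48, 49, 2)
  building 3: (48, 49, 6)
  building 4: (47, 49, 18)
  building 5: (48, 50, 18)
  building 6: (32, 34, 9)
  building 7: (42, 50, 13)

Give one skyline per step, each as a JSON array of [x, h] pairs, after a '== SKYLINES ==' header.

== SKYLINES ==
[[48,20],[50,0]]
[[48,20],[50,0]]
[[48,20],[50,0]]
[[47,18],[48,20],[50,0]]
[[47,18],[48,20],[50,0]]
[[32,9],[34,0],[47,18],[48,20],[50,0]]
[[32,9],[34,0],[42,13],[47,18],[48,20],[50,0]]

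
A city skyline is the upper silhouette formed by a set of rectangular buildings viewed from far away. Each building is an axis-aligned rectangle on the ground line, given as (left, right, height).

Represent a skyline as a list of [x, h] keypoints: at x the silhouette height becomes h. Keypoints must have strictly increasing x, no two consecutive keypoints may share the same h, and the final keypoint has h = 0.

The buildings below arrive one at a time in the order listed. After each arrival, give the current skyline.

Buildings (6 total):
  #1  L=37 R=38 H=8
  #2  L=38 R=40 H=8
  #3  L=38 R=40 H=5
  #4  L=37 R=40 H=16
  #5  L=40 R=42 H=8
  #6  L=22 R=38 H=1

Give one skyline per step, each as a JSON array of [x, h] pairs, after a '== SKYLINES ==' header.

== SKYLINES ==
[[37,8],[38,0]]
[[37,8],[40,0]]
[[37,8],[40,0]]
[[37,16],[40,0]]
[[37,16],[40,8],[42,0]]
[[22,1],[37,16],[40,8],[42,0]]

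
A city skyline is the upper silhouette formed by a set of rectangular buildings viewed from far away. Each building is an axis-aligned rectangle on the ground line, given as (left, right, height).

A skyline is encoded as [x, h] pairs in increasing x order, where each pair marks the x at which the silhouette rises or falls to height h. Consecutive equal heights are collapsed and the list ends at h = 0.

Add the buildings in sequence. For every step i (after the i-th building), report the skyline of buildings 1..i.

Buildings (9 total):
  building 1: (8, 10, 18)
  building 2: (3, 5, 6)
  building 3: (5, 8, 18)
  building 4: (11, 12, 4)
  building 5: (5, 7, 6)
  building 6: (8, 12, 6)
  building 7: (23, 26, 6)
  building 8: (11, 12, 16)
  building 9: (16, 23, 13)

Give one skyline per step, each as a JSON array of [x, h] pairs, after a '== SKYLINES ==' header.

== SKYLINES ==
[[8,18],[10,0]]
[[3,6],[5,0],[8,18],[10,0]]
[[3,6],[5,18],[10,0]]
[[3,6],[5,18],[10,0],[11,4],[12,0]]
[[3,6],[5,18],[10,0],[11,4],[12,0]]
[[3,6],[5,18],[10,6],[12,0]]
[[3,6],[5,18],[10,6],[12,0],[23,6],[26,0]]
[[3,6],[5,18],[10,6],[11,16],[12,0],[23,6],[26,0]]
[[3,6],[5,18],[10,6],[11,16],[12,0],[16,13],[23,6],[26,0]]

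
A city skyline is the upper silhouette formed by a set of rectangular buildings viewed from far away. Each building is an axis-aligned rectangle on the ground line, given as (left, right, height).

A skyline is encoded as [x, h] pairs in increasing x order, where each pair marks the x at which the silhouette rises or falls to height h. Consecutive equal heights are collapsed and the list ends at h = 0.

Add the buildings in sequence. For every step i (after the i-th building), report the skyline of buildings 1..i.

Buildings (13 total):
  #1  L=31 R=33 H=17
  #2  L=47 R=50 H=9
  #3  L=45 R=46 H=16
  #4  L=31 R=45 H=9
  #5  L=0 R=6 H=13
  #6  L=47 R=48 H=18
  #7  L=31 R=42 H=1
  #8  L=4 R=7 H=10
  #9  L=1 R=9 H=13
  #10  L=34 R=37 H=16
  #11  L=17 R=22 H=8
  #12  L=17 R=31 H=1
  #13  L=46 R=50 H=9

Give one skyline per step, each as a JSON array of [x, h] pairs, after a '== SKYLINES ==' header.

== SKYLINES ==
[[31,17],[33,0]]
[[31,17],[33,0],[47,9],[50,0]]
[[31,17],[33,0],[45,16],[46,0],[47,9],[50,0]]
[[31,17],[33,9],[45,16],[46,0],[47,9],[50,0]]
[[0,13],[6,0],[31,17],[33,9],[45,16],[46,0],[47,9],[50,0]]
[[0,13],[6,0],[31,17],[33,9],[45,16],[46,0],[47,18],[48,9],[50,0]]
[[0,13],[6,0],[31,17],[33,9],[45,16],[46,0],[47,18],[48,9],[50,0]]
[[0,13],[6,10],[7,0],[31,17],[33,9],[45,16],[46,0],[47,18],[48,9],[50,0]]
[[0,13],[9,0],[31,17],[33,9],[45,16],[46,0],[47,18],[48,9],[50,0]]
[[0,13],[9,0],[31,17],[33,9],[34,16],[37,9],[45,16],[46,0],[47,18],[48,9],[50,0]]
[[0,13],[9,0],[17,8],[22,0],[31,17],[33,9],[34,16],[37,9],[45,16],[46,0],[47,18],[48,9],[50,0]]
[[0,13],[9,0],[17,8],[22,1],[31,17],[33,9],[34,16],[37,9],[45,16],[46,0],[47,18],[48,9],[50,0]]
[[0,13],[9,0],[17,8],[22,1],[31,17],[33,9],[34,16],[37,9],[45,16],[46,9],[47,18],[48,9],[50,0]]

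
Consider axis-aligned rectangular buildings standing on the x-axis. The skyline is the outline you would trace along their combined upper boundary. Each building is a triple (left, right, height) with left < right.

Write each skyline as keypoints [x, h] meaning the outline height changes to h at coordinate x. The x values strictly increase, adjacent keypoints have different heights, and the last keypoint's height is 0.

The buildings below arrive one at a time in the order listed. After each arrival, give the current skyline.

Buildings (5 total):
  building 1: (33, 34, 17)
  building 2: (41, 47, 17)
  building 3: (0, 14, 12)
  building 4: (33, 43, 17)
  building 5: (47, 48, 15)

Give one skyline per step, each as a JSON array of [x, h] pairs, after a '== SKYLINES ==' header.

== SKYLINES ==
[[33,17],[34,0]]
[[33,17],[34,0],[41,17],[47,0]]
[[0,12],[14,0],[33,17],[34,0],[41,17],[47,0]]
[[0,12],[14,0],[33,17],[47,0]]
[[0,12],[14,0],[33,17],[47,15],[48,0]]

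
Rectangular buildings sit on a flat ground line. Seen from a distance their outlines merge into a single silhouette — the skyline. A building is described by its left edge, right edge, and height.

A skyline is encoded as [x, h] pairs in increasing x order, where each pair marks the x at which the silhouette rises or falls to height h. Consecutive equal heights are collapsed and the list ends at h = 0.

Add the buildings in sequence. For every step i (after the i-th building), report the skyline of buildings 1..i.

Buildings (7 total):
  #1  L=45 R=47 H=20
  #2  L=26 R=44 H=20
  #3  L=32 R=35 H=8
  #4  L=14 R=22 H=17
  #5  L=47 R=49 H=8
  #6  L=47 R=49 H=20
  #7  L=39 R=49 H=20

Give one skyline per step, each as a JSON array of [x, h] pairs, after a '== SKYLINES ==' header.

== SKYLINES ==
[[45,20],[47,0]]
[[26,20],[44,0],[45,20],[47,0]]
[[26,20],[44,0],[45,20],[47,0]]
[[14,17],[22,0],[26,20],[44,0],[45,20],[47,0]]
[[14,17],[22,0],[26,20],[44,0],[45,20],[47,8],[49,0]]
[[14,17],[22,0],[26,20],[44,0],[45,20],[49,0]]
[[14,17],[22,0],[26,20],[49,0]]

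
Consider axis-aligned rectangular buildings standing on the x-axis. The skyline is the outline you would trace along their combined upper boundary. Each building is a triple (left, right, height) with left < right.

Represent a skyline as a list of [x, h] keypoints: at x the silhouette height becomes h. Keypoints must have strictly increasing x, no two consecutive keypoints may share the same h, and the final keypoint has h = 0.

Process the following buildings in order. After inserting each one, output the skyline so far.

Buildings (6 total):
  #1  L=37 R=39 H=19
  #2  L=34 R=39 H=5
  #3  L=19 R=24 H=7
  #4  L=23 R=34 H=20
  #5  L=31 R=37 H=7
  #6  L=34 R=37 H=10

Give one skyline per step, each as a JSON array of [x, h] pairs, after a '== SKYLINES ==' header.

== SKYLINES ==
[[37,19],[39,0]]
[[34,5],[37,19],[39,0]]
[[19,7],[24,0],[34,5],[37,19],[39,0]]
[[19,7],[23,20],[34,5],[37,19],[39,0]]
[[19,7],[23,20],[34,7],[37,19],[39,0]]
[[19,7],[23,20],[34,10],[37,19],[39,0]]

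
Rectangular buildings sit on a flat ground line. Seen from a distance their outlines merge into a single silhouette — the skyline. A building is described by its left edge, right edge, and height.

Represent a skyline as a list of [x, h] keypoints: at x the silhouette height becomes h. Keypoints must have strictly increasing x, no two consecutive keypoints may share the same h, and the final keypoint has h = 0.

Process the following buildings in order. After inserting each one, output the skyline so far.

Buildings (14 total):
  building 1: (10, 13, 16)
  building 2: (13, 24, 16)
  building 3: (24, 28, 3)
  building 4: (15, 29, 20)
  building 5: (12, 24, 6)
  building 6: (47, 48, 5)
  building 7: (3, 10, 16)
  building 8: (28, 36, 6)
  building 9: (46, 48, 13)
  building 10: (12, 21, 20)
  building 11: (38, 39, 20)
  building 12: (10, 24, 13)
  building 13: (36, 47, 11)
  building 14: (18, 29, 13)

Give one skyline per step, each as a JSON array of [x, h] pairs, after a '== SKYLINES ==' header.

== SKYLINES ==
[[10,16],[13,0]]
[[10,16],[24,0]]
[[10,16],[24,3],[28,0]]
[[10,16],[15,20],[29,0]]
[[10,16],[15,20],[29,0]]
[[10,16],[15,20],[29,0],[47,5],[48,0]]
[[3,16],[15,20],[29,0],[47,5],[48,0]]
[[3,16],[15,20],[29,6],[36,0],[47,5],[48,0]]
[[3,16],[15,20],[29,6],[36,0],[46,13],[48,0]]
[[3,16],[12,20],[29,6],[36,0],[46,13],[48,0]]
[[3,16],[12,20],[29,6],[36,0],[38,20],[39,0],[46,13],[48,0]]
[[3,16],[12,20],[29,6],[36,0],[38,20],[39,0],[46,13],[48,0]]
[[3,16],[12,20],[29,6],[36,11],[38,20],[39,11],[46,13],[48,0]]
[[3,16],[12,20],[29,6],[36,11],[38,20],[39,11],[46,13],[48,0]]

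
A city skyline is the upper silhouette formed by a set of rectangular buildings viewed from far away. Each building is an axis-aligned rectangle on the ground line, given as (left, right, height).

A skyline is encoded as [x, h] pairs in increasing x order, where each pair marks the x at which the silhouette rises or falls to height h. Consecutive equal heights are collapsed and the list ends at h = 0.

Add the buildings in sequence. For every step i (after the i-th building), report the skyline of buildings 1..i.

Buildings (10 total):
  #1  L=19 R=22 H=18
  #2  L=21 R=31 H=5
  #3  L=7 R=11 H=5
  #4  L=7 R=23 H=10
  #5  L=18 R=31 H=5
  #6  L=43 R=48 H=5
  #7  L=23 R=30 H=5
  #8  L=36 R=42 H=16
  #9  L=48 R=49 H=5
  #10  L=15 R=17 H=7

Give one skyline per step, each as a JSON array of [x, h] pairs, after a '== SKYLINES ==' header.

== SKYLINES ==
[[19,18],[22,0]]
[[19,18],[22,5],[31,0]]
[[7,5],[11,0],[19,18],[22,5],[31,0]]
[[7,10],[19,18],[22,10],[23,5],[31,0]]
[[7,10],[19,18],[22,10],[23,5],[31,0]]
[[7,10],[19,18],[22,10],[23,5],[31,0],[43,5],[48,0]]
[[7,10],[19,18],[22,10],[23,5],[31,0],[43,5],[48,0]]
[[7,10],[19,18],[22,10],[23,5],[31,0],[36,16],[42,0],[43,5],[48,0]]
[[7,10],[19,18],[22,10],[23,5],[31,0],[36,16],[42,0],[43,5],[49,0]]
[[7,10],[19,18],[22,10],[23,5],[31,0],[36,16],[42,0],[43,5],[49,0]]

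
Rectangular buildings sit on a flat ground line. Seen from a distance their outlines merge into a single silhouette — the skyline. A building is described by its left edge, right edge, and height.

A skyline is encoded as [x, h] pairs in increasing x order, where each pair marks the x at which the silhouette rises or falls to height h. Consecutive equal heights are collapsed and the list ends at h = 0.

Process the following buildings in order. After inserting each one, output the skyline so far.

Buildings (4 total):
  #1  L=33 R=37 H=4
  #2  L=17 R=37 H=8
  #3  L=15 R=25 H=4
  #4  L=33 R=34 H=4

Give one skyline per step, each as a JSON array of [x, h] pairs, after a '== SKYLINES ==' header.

== SKYLINES ==
[[33,4],[37,0]]
[[17,8],[37,0]]
[[15,4],[17,8],[37,0]]
[[15,4],[17,8],[37,0]]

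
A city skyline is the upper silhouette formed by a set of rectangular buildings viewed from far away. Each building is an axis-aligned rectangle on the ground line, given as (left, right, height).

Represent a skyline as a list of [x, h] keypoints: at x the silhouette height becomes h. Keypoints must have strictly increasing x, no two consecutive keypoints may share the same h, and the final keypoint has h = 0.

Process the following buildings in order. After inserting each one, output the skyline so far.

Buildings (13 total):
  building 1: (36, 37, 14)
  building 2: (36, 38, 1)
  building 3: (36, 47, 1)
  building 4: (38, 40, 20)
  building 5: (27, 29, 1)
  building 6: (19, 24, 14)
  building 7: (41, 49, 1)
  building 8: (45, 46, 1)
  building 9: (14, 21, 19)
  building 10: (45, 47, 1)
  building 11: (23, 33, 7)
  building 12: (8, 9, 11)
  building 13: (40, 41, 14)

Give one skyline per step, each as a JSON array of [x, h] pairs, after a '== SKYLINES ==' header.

== SKYLINES ==
[[36,14],[37,0]]
[[36,14],[37,1],[38,0]]
[[36,14],[37,1],[47,0]]
[[36,14],[37,1],[38,20],[40,1],[47,0]]
[[27,1],[29,0],[36,14],[37,1],[38,20],[40,1],[47,0]]
[[19,14],[24,0],[27,1],[29,0],[36,14],[37,1],[38,20],[40,1],[47,0]]
[[19,14],[24,0],[27,1],[29,0],[36,14],[37,1],[38,20],[40,1],[49,0]]
[[19,14],[24,0],[27,1],[29,0],[36,14],[37,1],[38,20],[40,1],[49,0]]
[[14,19],[21,14],[24,0],[27,1],[29,0],[36,14],[37,1],[38,20],[40,1],[49,0]]
[[14,19],[21,14],[24,0],[27,1],[29,0],[36,14],[37,1],[38,20],[40,1],[49,0]]
[[14,19],[21,14],[24,7],[33,0],[36,14],[37,1],[38,20],[40,1],[49,0]]
[[8,11],[9,0],[14,19],[21,14],[24,7],[33,0],[36,14],[37,1],[38,20],[40,1],[49,0]]
[[8,11],[9,0],[14,19],[21,14],[24,7],[33,0],[36,14],[37,1],[38,20],[40,14],[41,1],[49,0]]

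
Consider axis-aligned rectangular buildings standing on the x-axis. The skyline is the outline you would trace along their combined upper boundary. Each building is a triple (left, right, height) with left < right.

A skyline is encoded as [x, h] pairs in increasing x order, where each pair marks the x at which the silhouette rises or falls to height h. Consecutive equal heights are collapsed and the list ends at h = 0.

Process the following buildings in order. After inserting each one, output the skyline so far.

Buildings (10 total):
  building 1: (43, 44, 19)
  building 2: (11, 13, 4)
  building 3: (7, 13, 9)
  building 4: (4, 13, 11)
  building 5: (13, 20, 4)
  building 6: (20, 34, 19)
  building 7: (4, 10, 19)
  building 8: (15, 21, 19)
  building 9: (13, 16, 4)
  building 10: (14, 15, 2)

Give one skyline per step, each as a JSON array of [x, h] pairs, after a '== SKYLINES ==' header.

== SKYLINES ==
[[43,19],[44,0]]
[[11,4],[13,0],[43,19],[44,0]]
[[7,9],[13,0],[43,19],[44,0]]
[[4,11],[13,0],[43,19],[44,0]]
[[4,11],[13,4],[20,0],[43,19],[44,0]]
[[4,11],[13,4],[20,19],[34,0],[43,19],[44,0]]
[[4,19],[10,11],[13,4],[20,19],[34,0],[43,19],[44,0]]
[[4,19],[10,11],[13,4],[15,19],[34,0],[43,19],[44,0]]
[[4,19],[10,11],[13,4],[15,19],[34,0],[43,19],[44,0]]
[[4,19],[10,11],[13,4],[15,19],[34,0],[43,19],[44,0]]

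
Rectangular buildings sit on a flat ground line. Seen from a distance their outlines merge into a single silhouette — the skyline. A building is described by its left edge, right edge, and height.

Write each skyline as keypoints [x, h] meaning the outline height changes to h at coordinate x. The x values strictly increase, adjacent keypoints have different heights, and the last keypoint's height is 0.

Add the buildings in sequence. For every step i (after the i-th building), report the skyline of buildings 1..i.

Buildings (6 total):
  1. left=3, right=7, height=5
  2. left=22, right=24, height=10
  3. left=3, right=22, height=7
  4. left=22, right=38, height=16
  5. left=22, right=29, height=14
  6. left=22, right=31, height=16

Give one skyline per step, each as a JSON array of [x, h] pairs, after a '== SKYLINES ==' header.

== SKYLINES ==
[[3,5],[7,0]]
[[3,5],[7,0],[22,10],[24,0]]
[[3,7],[22,10],[24,0]]
[[3,7],[22,16],[38,0]]
[[3,7],[22,16],[38,0]]
[[3,7],[22,16],[38,0]]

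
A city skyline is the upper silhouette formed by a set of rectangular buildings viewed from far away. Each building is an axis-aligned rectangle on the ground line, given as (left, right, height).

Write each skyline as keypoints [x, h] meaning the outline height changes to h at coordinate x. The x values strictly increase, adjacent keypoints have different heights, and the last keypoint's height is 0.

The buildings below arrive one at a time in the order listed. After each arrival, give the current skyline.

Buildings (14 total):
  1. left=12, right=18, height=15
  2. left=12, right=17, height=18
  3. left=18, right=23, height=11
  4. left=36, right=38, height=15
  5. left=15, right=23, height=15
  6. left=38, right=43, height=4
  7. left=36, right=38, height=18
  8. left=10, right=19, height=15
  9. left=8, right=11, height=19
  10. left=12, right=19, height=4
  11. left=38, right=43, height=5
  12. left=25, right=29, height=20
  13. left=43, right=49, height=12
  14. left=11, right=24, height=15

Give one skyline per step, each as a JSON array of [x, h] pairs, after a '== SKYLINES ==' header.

== SKYLINES ==
[[12,15],[18,0]]
[[12,18],[17,15],[18,0]]
[[12,18],[17,15],[18,11],[23,0]]
[[12,18],[17,15],[18,11],[23,0],[36,15],[38,0]]
[[12,18],[17,15],[23,0],[36,15],[38,0]]
[[12,18],[17,15],[23,0],[36,15],[38,4],[43,0]]
[[12,18],[17,15],[23,0],[36,18],[38,4],[43,0]]
[[10,15],[12,18],[17,15],[23,0],[36,18],[38,4],[43,0]]
[[8,19],[11,15],[12,18],[17,15],[23,0],[36,18],[38,4],[43,0]]
[[8,19],[11,15],[12,18],[17,15],[23,0],[36,18],[38,4],[43,0]]
[[8,19],[11,15],[12,18],[17,15],[23,0],[36,18],[38,5],[43,0]]
[[8,19],[11,15],[12,18],[17,15],[23,0],[25,20],[29,0],[36,18],[38,5],[43,0]]
[[8,19],[11,15],[12,18],[17,15],[23,0],[25,20],[29,0],[36,18],[38,5],[43,12],[49,0]]
[[8,19],[11,15],[12,18],[17,15],[24,0],[25,20],[29,0],[36,18],[38,5],[43,12],[49,0]]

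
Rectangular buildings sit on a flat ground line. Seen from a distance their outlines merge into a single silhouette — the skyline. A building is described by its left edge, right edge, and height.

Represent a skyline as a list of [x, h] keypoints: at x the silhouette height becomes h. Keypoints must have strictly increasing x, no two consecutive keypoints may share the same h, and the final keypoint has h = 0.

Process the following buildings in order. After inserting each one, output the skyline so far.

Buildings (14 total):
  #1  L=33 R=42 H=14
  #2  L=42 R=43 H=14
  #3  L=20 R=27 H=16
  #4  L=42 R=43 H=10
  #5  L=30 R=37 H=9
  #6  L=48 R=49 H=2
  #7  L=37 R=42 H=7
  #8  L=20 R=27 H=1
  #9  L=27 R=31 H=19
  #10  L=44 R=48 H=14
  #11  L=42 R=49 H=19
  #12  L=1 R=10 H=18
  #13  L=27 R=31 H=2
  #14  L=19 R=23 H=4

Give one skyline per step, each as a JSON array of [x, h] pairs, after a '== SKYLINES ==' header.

== SKYLINES ==
[[33,14],[42,0]]
[[33,14],[43,0]]
[[20,16],[27,0],[33,14],[43,0]]
[[20,16],[27,0],[33,14],[43,0]]
[[20,16],[27,0],[30,9],[33,14],[43,0]]
[[20,16],[27,0],[30,9],[33,14],[43,0],[48,2],[49,0]]
[[20,16],[27,0],[30,9],[33,14],[43,0],[48,2],[49,0]]
[[20,16],[27,0],[30,9],[33,14],[43,0],[48,2],[49,0]]
[[20,16],[27,19],[31,9],[33,14],[43,0],[48,2],[49,0]]
[[20,16],[27,19],[31,9],[33,14],[43,0],[44,14],[48,2],[49,0]]
[[20,16],[27,19],[31,9],[33,14],[42,19],[49,0]]
[[1,18],[10,0],[20,16],[27,19],[31,9],[33,14],[42,19],[49,0]]
[[1,18],[10,0],[20,16],[27,19],[31,9],[33,14],[42,19],[49,0]]
[[1,18],[10,0],[19,4],[20,16],[27,19],[31,9],[33,14],[42,19],[49,0]]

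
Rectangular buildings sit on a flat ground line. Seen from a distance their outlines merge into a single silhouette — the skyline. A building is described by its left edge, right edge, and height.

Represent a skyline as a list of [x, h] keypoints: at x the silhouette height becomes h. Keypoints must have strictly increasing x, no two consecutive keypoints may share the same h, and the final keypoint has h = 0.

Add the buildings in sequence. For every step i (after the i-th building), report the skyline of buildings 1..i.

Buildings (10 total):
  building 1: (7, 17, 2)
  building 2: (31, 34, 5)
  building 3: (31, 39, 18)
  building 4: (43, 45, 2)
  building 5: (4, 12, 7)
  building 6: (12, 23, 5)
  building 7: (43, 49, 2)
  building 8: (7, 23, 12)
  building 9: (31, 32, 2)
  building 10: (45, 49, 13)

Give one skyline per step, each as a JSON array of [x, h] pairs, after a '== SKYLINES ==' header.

== SKYLINES ==
[[7,2],[17,0]]
[[7,2],[17,0],[31,5],[34,0]]
[[7,2],[17,0],[31,18],[39,0]]
[[7,2],[17,0],[31,18],[39,0],[43,2],[45,0]]
[[4,7],[12,2],[17,0],[31,18],[39,0],[43,2],[45,0]]
[[4,7],[12,5],[23,0],[31,18],[39,0],[43,2],[45,0]]
[[4,7],[12,5],[23,0],[31,18],[39,0],[43,2],[49,0]]
[[4,7],[7,12],[23,0],[31,18],[39,0],[43,2],[49,0]]
[[4,7],[7,12],[23,0],[31,18],[39,0],[43,2],[49,0]]
[[4,7],[7,12],[23,0],[31,18],[39,0],[43,2],[45,13],[49,0]]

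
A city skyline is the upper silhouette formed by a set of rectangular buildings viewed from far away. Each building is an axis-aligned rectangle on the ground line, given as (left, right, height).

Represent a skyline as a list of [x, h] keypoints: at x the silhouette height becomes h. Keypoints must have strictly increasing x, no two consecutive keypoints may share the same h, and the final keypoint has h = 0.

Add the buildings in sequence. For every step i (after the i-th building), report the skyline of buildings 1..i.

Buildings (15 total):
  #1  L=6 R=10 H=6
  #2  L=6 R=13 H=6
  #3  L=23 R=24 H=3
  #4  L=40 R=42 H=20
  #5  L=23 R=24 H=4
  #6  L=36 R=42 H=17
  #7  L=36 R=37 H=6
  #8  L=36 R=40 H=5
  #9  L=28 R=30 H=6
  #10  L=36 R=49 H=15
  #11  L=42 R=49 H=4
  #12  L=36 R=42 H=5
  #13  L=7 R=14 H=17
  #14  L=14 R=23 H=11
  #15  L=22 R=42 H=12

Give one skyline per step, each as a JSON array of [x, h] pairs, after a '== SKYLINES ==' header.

== SKYLINES ==
[[6,6],[10,0]]
[[6,6],[13,0]]
[[6,6],[13,0],[23,3],[24,0]]
[[6,6],[13,0],[23,3],[24,0],[40,20],[42,0]]
[[6,6],[13,0],[23,4],[24,0],[40,20],[42,0]]
[[6,6],[13,0],[23,4],[24,0],[36,17],[40,20],[42,0]]
[[6,6],[13,0],[23,4],[24,0],[36,17],[40,20],[42,0]]
[[6,6],[13,0],[23,4],[24,0],[36,17],[40,20],[42,0]]
[[6,6],[13,0],[23,4],[24,0],[28,6],[30,0],[36,17],[40,20],[42,0]]
[[6,6],[13,0],[23,4],[24,0],[28,6],[30,0],[36,17],[40,20],[42,15],[49,0]]
[[6,6],[13,0],[23,4],[24,0],[28,6],[30,0],[36,17],[40,20],[42,15],[49,0]]
[[6,6],[13,0],[23,4],[24,0],[28,6],[30,0],[36,17],[40,20],[42,15],[49,0]]
[[6,6],[7,17],[14,0],[23,4],[24,0],[28,6],[30,0],[36,17],[40,20],[42,15],[49,0]]
[[6,6],[7,17],[14,11],[23,4],[24,0],[28,6],[30,0],[36,17],[40,20],[42,15],[49,0]]
[[6,6],[7,17],[14,11],[22,12],[36,17],[40,20],[42,15],[49,0]]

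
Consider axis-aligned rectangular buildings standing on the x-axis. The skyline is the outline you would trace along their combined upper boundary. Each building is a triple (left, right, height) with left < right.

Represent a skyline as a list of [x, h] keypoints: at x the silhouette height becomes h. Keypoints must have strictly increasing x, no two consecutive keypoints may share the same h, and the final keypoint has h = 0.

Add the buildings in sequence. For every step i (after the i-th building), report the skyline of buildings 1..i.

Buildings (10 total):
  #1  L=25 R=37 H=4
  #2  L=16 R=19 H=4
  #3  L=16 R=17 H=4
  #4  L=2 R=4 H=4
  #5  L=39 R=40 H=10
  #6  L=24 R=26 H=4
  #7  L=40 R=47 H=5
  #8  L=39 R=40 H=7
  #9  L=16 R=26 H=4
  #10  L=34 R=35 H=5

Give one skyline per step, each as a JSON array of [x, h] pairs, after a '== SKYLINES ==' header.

== SKYLINES ==
[[25,4],[37,0]]
[[16,4],[19,0],[25,4],[37,0]]
[[16,4],[19,0],[25,4],[37,0]]
[[2,4],[4,0],[16,4],[19,0],[25,4],[37,0]]
[[2,4],[4,0],[16,4],[19,0],[25,4],[37,0],[39,10],[40,0]]
[[2,4],[4,0],[16,4],[19,0],[24,4],[37,0],[39,10],[40,0]]
[[2,4],[4,0],[16,4],[19,0],[24,4],[37,0],[39,10],[40,5],[47,0]]
[[2,4],[4,0],[16,4],[19,0],[24,4],[37,0],[39,10],[40,5],[47,0]]
[[2,4],[4,0],[16,4],[37,0],[39,10],[40,5],[47,0]]
[[2,4],[4,0],[16,4],[34,5],[35,4],[37,0],[39,10],[40,5],[47,0]]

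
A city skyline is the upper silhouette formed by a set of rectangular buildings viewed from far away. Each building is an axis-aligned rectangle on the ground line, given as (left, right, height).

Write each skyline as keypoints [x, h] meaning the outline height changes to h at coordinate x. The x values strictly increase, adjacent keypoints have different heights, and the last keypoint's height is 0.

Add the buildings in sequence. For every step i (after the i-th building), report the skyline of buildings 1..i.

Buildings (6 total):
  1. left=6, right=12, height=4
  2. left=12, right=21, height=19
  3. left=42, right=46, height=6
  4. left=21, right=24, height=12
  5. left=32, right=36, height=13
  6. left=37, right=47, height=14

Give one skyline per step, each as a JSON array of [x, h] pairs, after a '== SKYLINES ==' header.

== SKYLINES ==
[[6,4],[12,0]]
[[6,4],[12,19],[21,0]]
[[6,4],[12,19],[21,0],[42,6],[46,0]]
[[6,4],[12,19],[21,12],[24,0],[42,6],[46,0]]
[[6,4],[12,19],[21,12],[24,0],[32,13],[36,0],[42,6],[46,0]]
[[6,4],[12,19],[21,12],[24,0],[32,13],[36,0],[37,14],[47,0]]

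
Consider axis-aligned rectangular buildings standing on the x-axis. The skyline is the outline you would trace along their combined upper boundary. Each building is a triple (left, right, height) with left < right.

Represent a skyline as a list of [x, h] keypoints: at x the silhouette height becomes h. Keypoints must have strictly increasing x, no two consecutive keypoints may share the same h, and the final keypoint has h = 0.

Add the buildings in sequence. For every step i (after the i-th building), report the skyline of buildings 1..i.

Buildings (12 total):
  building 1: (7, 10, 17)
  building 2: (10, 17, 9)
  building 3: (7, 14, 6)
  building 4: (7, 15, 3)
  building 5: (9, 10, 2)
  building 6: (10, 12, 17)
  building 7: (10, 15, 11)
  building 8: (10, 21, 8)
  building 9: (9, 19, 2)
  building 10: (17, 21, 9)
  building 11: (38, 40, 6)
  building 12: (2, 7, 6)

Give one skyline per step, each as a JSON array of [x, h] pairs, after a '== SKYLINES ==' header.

== SKYLINES ==
[[7,17],[10,0]]
[[7,17],[10,9],[17,0]]
[[7,17],[10,9],[17,0]]
[[7,17],[10,9],[17,0]]
[[7,17],[10,9],[17,0]]
[[7,17],[12,9],[17,0]]
[[7,17],[12,11],[15,9],[17,0]]
[[7,17],[12,11],[15,9],[17,8],[21,0]]
[[7,17],[12,11],[15,9],[17,8],[21,0]]
[[7,17],[12,11],[15,9],[21,0]]
[[7,17],[12,11],[15,9],[21,0],[38,6],[40,0]]
[[2,6],[7,17],[12,11],[15,9],[21,0],[38,6],[40,0]]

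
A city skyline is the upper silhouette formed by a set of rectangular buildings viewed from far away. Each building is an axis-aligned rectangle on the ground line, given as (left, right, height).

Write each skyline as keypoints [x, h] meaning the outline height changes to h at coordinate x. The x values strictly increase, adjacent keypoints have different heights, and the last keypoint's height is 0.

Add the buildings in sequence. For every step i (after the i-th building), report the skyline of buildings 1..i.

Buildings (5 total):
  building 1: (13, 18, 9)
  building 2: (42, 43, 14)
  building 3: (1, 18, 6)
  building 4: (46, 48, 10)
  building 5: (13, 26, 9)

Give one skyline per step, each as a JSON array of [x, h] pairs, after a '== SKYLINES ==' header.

== SKYLINES ==
[[13,9],[18,0]]
[[13,9],[18,0],[42,14],[43,0]]
[[1,6],[13,9],[18,0],[42,14],[43,0]]
[[1,6],[13,9],[18,0],[42,14],[43,0],[46,10],[48,0]]
[[1,6],[13,9],[26,0],[42,14],[43,0],[46,10],[48,0]]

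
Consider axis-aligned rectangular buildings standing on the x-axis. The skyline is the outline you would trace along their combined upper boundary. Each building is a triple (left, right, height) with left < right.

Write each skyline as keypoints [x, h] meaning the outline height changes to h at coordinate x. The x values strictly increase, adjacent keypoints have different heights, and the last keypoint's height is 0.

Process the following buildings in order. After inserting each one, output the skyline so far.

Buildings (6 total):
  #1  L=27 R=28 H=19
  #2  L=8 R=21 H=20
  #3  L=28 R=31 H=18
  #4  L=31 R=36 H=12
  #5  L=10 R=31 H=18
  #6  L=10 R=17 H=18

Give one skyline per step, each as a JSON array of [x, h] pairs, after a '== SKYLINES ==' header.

== SKYLINES ==
[[27,19],[28,0]]
[[8,20],[21,0],[27,19],[28,0]]
[[8,20],[21,0],[27,19],[28,18],[31,0]]
[[8,20],[21,0],[27,19],[28,18],[31,12],[36,0]]
[[8,20],[21,18],[27,19],[28,18],[31,12],[36,0]]
[[8,20],[21,18],[27,19],[28,18],[31,12],[36,0]]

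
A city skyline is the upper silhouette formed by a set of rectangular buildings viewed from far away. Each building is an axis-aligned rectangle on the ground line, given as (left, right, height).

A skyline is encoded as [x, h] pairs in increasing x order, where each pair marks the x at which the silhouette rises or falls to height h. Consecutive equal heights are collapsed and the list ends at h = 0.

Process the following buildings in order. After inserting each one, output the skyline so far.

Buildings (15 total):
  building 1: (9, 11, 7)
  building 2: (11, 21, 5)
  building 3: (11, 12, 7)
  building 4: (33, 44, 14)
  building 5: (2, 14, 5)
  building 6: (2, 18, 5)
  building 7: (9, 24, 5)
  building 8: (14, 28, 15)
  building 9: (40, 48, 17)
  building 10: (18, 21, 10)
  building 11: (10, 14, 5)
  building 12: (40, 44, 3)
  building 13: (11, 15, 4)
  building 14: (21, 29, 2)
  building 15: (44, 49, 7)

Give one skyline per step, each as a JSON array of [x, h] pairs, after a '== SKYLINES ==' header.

== SKYLINES ==
[[9,7],[11,0]]
[[9,7],[11,5],[21,0]]
[[9,7],[12,5],[21,0]]
[[9,7],[12,5],[21,0],[33,14],[44,0]]
[[2,5],[9,7],[12,5],[21,0],[33,14],[44,0]]
[[2,5],[9,7],[12,5],[21,0],[33,14],[44,0]]
[[2,5],[9,7],[12,5],[24,0],[33,14],[44,0]]
[[2,5],[9,7],[12,5],[14,15],[28,0],[33,14],[44,0]]
[[2,5],[9,7],[12,5],[14,15],[28,0],[33,14],[40,17],[48,0]]
[[2,5],[9,7],[12,5],[14,15],[28,0],[33,14],[40,17],[48,0]]
[[2,5],[9,7],[12,5],[14,15],[28,0],[33,14],[40,17],[48,0]]
[[2,5],[9,7],[12,5],[14,15],[28,0],[33,14],[40,17],[48,0]]
[[2,5],[9,7],[12,5],[14,15],[28,0],[33,14],[40,17],[48,0]]
[[2,5],[9,7],[12,5],[14,15],[28,2],[29,0],[33,14],[40,17],[48,0]]
[[2,5],[9,7],[12,5],[14,15],[28,2],[29,0],[33,14],[40,17],[48,7],[49,0]]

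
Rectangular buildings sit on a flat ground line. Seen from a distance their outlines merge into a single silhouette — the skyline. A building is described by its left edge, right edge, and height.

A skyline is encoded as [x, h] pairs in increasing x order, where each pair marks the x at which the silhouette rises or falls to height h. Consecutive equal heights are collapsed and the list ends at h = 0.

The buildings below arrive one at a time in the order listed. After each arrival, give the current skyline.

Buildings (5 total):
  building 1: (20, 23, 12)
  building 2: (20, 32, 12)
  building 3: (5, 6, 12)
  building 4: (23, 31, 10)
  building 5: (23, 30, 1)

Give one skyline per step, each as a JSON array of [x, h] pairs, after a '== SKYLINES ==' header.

== SKYLINES ==
[[20,12],[23,0]]
[[20,12],[32,0]]
[[5,12],[6,0],[20,12],[32,0]]
[[5,12],[6,0],[20,12],[32,0]]
[[5,12],[6,0],[20,12],[32,0]]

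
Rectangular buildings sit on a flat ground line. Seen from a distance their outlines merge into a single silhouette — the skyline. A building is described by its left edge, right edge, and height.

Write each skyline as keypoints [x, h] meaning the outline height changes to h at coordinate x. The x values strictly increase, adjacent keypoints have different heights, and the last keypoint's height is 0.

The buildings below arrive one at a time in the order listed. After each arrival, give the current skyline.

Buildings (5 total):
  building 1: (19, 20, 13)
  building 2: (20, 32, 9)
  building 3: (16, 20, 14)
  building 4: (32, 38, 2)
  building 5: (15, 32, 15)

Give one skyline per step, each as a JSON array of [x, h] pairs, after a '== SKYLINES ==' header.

== SKYLINES ==
[[19,13],[20,0]]
[[19,13],[20,9],[32,0]]
[[16,14],[20,9],[32,0]]
[[16,14],[20,9],[32,2],[38,0]]
[[15,15],[32,2],[38,0]]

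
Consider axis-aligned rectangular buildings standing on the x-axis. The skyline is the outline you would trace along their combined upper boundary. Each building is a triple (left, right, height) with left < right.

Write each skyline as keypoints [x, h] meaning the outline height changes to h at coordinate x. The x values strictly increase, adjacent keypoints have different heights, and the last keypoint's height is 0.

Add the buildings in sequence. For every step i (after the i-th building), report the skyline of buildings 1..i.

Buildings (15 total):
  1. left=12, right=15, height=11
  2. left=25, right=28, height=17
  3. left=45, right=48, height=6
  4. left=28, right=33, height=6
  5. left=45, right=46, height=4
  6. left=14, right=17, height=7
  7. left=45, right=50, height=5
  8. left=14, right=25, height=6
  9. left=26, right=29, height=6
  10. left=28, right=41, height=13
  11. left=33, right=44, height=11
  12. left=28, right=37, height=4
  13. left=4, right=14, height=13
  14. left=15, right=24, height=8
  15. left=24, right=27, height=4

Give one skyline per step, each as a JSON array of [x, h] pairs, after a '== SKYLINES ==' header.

== SKYLINES ==
[[12,11],[15,0]]
[[12,11],[15,0],[25,17],[28,0]]
[[12,11],[15,0],[25,17],[28,0],[45,6],[48,0]]
[[12,11],[15,0],[25,17],[28,6],[33,0],[45,6],[48,0]]
[[12,11],[15,0],[25,17],[28,6],[33,0],[45,6],[48,0]]
[[12,11],[15,7],[17,0],[25,17],[28,6],[33,0],[45,6],[48,0]]
[[12,11],[15,7],[17,0],[25,17],[28,6],[33,0],[45,6],[48,5],[50,0]]
[[12,11],[15,7],[17,6],[25,17],[28,6],[33,0],[45,6],[48,5],[50,0]]
[[12,11],[15,7],[17,6],[25,17],[28,6],[33,0],[45,6],[48,5],[50,0]]
[[12,11],[15,7],[17,6],[25,17],[28,13],[41,0],[45,6],[48,5],[50,0]]
[[12,11],[15,7],[17,6],[25,17],[28,13],[41,11],[44,0],[45,6],[48,5],[50,0]]
[[12,11],[15,7],[17,6],[25,17],[28,13],[41,11],[44,0],[45,6],[48,5],[50,0]]
[[4,13],[14,11],[15,7],[17,6],[25,17],[28,13],[41,11],[44,0],[45,6],[48,5],[50,0]]
[[4,13],[14,11],[15,8],[24,6],[25,17],[28,13],[41,11],[44,0],[45,6],[48,5],[50,0]]
[[4,13],[14,11],[15,8],[24,6],[25,17],[28,13],[41,11],[44,0],[45,6],[48,5],[50,0]]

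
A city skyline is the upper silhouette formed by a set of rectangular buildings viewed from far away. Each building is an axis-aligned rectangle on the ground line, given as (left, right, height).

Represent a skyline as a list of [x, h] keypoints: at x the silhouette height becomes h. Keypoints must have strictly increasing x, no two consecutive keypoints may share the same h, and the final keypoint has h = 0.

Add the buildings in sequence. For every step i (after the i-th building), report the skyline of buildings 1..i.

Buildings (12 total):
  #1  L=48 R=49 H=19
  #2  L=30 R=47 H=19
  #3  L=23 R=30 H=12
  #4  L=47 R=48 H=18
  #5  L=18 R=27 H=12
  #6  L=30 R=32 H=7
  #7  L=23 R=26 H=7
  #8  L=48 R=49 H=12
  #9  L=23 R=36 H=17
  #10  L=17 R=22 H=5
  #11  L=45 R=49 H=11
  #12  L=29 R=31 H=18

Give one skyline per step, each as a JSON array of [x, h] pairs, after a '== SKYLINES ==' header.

== SKYLINES ==
[[48,19],[49,0]]
[[30,19],[47,0],[48,19],[49,0]]
[[23,12],[30,19],[47,0],[48,19],[49,0]]
[[23,12],[30,19],[47,18],[48,19],[49,0]]
[[18,12],[30,19],[47,18],[48,19],[49,0]]
[[18,12],[30,19],[47,18],[48,19],[49,0]]
[[18,12],[30,19],[47,18],[48,19],[49,0]]
[[18,12],[30,19],[47,18],[48,19],[49,0]]
[[18,12],[23,17],[30,19],[47,18],[48,19],[49,0]]
[[17,5],[18,12],[23,17],[30,19],[47,18],[48,19],[49,0]]
[[17,5],[18,12],[23,17],[30,19],[47,18],[48,19],[49,0]]
[[17,5],[18,12],[23,17],[29,18],[30,19],[47,18],[48,19],[49,0]]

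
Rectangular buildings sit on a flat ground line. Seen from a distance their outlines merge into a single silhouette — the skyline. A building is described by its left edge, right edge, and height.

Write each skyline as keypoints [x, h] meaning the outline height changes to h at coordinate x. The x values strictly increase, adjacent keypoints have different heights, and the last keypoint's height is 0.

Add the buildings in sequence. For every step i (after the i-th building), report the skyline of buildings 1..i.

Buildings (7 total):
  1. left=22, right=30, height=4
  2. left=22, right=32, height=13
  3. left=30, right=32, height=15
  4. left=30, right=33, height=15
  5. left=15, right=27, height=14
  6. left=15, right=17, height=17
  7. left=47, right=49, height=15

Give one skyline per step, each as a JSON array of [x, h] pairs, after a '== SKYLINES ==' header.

== SKYLINES ==
[[22,4],[30,0]]
[[22,13],[32,0]]
[[22,13],[30,15],[32,0]]
[[22,13],[30,15],[33,0]]
[[15,14],[27,13],[30,15],[33,0]]
[[15,17],[17,14],[27,13],[30,15],[33,0]]
[[15,17],[17,14],[27,13],[30,15],[33,0],[47,15],[49,0]]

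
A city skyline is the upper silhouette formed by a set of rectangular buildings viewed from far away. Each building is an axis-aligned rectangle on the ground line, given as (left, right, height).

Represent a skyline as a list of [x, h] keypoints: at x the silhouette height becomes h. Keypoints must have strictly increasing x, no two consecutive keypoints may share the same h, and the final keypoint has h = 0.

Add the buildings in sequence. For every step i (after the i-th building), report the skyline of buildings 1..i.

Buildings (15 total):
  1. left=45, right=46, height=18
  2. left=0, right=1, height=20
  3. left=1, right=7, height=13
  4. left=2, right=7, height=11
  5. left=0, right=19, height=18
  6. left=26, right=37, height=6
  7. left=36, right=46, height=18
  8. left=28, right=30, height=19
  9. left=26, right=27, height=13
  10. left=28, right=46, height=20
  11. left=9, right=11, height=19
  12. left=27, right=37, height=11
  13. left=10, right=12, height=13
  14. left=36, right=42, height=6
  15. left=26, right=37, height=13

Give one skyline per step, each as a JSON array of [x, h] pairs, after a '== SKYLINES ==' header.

== SKYLINES ==
[[45,18],[46,0]]
[[0,20],[1,0],[45,18],[46,0]]
[[0,20],[1,13],[7,0],[45,18],[46,0]]
[[0,20],[1,13],[7,0],[45,18],[46,0]]
[[0,20],[1,18],[19,0],[45,18],[46,0]]
[[0,20],[1,18],[19,0],[26,6],[37,0],[45,18],[46,0]]
[[0,20],[1,18],[19,0],[26,6],[36,18],[46,0]]
[[0,20],[1,18],[19,0],[26,6],[28,19],[30,6],[36,18],[46,0]]
[[0,20],[1,18],[19,0],[26,13],[27,6],[28,19],[30,6],[36,18],[46,0]]
[[0,20],[1,18],[19,0],[26,13],[27,6],[28,20],[46,0]]
[[0,20],[1,18],[9,19],[11,18],[19,0],[26,13],[27,6],[28,20],[46,0]]
[[0,20],[1,18],[9,19],[11,18],[19,0],[26,13],[27,11],[28,20],[46,0]]
[[0,20],[1,18],[9,19],[11,18],[19,0],[26,13],[27,11],[28,20],[46,0]]
[[0,20],[1,18],[9,19],[11,18],[19,0],[26,13],[27,11],[28,20],[46,0]]
[[0,20],[1,18],[9,19],[11,18],[19,0],[26,13],[28,20],[46,0]]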